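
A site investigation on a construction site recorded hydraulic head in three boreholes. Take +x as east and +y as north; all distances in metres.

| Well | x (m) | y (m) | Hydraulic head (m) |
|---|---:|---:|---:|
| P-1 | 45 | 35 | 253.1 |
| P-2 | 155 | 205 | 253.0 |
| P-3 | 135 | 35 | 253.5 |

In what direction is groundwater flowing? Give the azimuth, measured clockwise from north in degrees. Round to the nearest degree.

308°

Taking P-1 as reference: P-2−P-1 = (110, 170, -0.1); P-3−P-1 = (90, 0, +0.4).
Determinant of the coordinate differences = 110·0 − 90·170 = -15300.
∂h/∂x = [(-0.1)·0 − (+0.4)·170] / -15300 = +0.004444
∂h/∂y = [110·(+0.4) − 90·(-0.1)] / -15300 = -0.003464
Flow direction (−∇h) has components (-0.004444 E, +0.003464 N).
Azimuth = atan2(E, N) = atan2(-0.004444, +0.003464) = 307.9° ≈ 308°.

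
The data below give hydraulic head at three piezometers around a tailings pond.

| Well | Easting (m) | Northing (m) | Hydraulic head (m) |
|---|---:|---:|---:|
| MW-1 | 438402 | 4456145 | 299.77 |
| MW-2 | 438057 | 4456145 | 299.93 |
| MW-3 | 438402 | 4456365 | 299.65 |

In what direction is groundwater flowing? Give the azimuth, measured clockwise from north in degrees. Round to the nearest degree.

040°

∂h/∂x = (299.93 − 299.77) / (438057 − 438402) = -0.0004638
∂h/∂y = (299.65 − 299.77) / (4456365 − 4456145) = -0.0005455
Flow direction (−∇h) has components (+0.0004638 E, +0.0005455 N).
Azimuth = atan2(E, N) = atan2(+0.0004638, +0.0005455) = 40.4° ≈ 040°.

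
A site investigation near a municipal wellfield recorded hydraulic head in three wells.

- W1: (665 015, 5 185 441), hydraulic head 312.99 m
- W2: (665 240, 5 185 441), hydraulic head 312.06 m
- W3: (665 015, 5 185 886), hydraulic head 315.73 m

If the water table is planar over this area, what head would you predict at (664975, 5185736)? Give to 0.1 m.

∂h/∂x = (312.06 − 312.99) / (665240 − 665015) = -0.004133
∂h/∂y = (315.73 − 312.99) / (5185886 − 5185441) = +0.006157
h(664975, 5185736) = 312.99 + (-0.004133)·(-40) + (+0.006157)·(295) = 312.99 +0.165 +1.816 = 314.972 m.

315.0 m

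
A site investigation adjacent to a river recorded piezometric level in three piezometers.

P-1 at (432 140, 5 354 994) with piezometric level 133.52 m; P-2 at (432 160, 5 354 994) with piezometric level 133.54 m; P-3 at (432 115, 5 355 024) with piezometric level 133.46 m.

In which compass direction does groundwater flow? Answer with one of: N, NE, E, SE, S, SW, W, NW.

Three-point gradient (reference P-1): Δ to P-2 = (20, 0, +0.02), Δ to P-3 = (-25, 30, -0.06).
∂h/∂x = +0.0010000, ∂h/∂y = -0.001167 (det = 600).
Flow = −∇h = (-0.0010000 east, +0.001167 north), which points northwest.

NW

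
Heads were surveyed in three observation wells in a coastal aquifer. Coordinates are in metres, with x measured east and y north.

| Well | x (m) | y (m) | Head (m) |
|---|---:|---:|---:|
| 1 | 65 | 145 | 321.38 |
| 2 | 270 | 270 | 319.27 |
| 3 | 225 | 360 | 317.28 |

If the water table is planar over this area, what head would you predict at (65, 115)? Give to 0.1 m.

With h = a·x + b·y + c and 1 as origin, the differences give:
  205·a + 125·b = -2.11
  160·a + 215·b = -4.10
Eliminate b (×215 and ×125, subtract): 24075·a = 58.850 → a = ∂h/∂x = +0.002444
Back-substitute: b = ∂h/∂y = -0.02089.
h(65, 115) = 321.38 + (+0.002444)·(0) + (-0.02089)·(-30) = 321.38 +0.000 +0.627 = 322.007 m.

322.0 m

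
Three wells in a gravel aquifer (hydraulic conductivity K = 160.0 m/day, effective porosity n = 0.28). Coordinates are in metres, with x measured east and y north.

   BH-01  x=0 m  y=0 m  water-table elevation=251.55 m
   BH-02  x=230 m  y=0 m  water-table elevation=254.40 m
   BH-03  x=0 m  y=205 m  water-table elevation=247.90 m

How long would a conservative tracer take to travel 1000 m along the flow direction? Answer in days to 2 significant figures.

81 days

∂h/∂x = (254.40 − 251.55) / (230 − 0) = +0.01239
∂h/∂y = (247.90 − 251.55) / (205 − 0) = -0.01780
|∇h| = √(0.01239² + -0.01780²) = 0.02169
Seepage velocity v = K·i/n = 160.0 × 0.02169 / 0.28 = 12.39 m/day.
t = 1000 / 12.39 = 80.71 days.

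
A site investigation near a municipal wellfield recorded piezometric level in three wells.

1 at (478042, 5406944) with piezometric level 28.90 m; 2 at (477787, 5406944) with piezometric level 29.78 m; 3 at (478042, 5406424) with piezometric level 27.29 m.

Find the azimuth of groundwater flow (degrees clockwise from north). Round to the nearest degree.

132°

∂h/∂x = (29.78 − 28.90) / (477787 − 478042) = -0.003451
∂h/∂y = (27.29 − 28.90) / (5406424 − 5406944) = +0.003096
Flow direction (−∇h) has components (+0.003451 E, -0.003096 N).
Azimuth = atan2(E, N) = atan2(+0.003451, -0.003096) = 131.9° ≈ 132°.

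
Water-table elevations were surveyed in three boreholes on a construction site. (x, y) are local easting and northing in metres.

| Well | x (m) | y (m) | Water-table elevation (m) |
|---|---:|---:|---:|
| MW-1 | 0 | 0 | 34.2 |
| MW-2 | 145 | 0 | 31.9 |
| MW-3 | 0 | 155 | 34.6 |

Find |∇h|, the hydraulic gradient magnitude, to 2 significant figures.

0.016

∂h/∂x = (31.9 − 34.2) / (145 − 0) = -0.01586
∂h/∂y = (34.6 − 34.2) / (155 − 0) = +0.002581
|∇h| = √(-0.01586² + 0.002581²) = 0.01607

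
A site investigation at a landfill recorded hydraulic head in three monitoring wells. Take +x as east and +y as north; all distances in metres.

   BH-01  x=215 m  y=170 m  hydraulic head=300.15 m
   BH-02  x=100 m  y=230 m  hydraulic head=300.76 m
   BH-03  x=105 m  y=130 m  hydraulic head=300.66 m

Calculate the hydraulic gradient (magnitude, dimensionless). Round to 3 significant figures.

Differences from BH-01: to BH-02 (Δx, Δy, Δh) = (-115, 60, +0.61); to BH-03 = (-110, -40, +0.51).
Solve a·Δx + b·Δy = Δh: det = (-115)·(-40) − (-110)·60 = 11200.
∂h/∂x = [(+0.61)·(-40) − (+0.51)·60] / 11200 = -0.004911
∂h/∂y = [(-115)·(+0.51) − (-110)·(+0.61)] / 11200 = +0.0007545
|∇h| = √(-0.004911² + 0.0007545²) = 0.004969

0.00497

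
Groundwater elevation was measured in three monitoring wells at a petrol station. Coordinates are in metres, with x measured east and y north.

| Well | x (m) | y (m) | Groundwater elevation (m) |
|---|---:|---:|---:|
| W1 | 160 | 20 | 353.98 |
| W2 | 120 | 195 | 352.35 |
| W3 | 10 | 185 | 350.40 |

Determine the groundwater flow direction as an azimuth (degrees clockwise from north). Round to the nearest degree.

With h = a·x + b·y + c and W1 as origin, the differences give:
  (-40)·a + 175·b = -1.63
  (-150)·a + 165·b = -3.58
Eliminate b (×165 and ×175, subtract): 19650·a = 357.550 → a = ∂h/∂x = +0.01820
Back-substitute: b = ∂h/∂y = -0.005155.
Flow direction (−∇h) has components (-0.01820 E, +0.005155 N).
Azimuth = atan2(E, N) = atan2(-0.01820, +0.005155) = 285.8° ≈ 286°.

286°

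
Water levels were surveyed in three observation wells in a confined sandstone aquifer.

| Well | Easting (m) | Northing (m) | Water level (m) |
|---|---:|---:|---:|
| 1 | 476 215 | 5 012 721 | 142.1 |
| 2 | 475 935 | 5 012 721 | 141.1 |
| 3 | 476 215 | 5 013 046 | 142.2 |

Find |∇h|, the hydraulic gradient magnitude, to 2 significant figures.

0.0036

∂h/∂x = (141.1 − 142.1) / (475935 − 476215) = +0.003571
∂h/∂y = (142.2 − 142.1) / (5013046 − 5012721) = +0.0003077
|∇h| = √(0.003571² + 0.0003077²) = 0.003584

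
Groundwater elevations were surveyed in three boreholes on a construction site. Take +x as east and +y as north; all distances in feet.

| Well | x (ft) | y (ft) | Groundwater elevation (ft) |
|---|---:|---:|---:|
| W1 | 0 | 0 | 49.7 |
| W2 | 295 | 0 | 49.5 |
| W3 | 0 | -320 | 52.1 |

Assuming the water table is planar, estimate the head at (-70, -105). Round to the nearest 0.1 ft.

∂h/∂x = (49.5 − 49.7) / (295 − 0) = -0.0006780
∂h/∂y = (52.1 − 49.7) / (-320 − 0) = -0.007500
h(-70, -105) = 49.7 + (-0.0006780)·(-70) + (-0.007500)·(-105) = 49.7 +0.047 +0.787 = 50.535 ft.

50.5 ft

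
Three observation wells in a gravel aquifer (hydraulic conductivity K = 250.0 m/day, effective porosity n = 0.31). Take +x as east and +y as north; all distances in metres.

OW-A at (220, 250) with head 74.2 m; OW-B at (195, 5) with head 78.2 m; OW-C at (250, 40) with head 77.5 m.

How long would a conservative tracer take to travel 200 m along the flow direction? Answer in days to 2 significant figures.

Differences from OW-A: to OW-B (Δx, Δy, Δh) = (-25, -245, +4.0); to OW-C = (30, -210, +3.3).
Solve a·Δx + b·Δy = Δh: det = (-25)·(-210) − 30·(-245) = 12600.
∂h/∂x = [(+4.0)·(-210) − (+3.3)·(-245)] / 12600 = -0.002500
∂h/∂y = [(-25)·(+3.3) − 30·(+4.0)] / 12600 = -0.01607
|∇h| = √(-0.002500² + -0.01607²) = 0.01626
Seepage velocity v = K·i/n = 250.0 × 0.01626 / 0.31 = 13.11 m/day.
t = 200 / 13.11 = 15.26 days.

15 days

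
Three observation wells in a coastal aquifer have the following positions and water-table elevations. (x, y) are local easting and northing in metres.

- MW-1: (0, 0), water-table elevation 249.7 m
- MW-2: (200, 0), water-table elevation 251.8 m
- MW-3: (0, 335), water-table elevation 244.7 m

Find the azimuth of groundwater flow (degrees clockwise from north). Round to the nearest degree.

325°

∂h/∂x = (251.8 − 249.7) / (200 − 0) = +0.01050
∂h/∂y = (244.7 − 249.7) / (335 − 0) = -0.01493
Flow direction (−∇h) has components (-0.01050 E, +0.01493 N).
Azimuth = atan2(E, N) = atan2(-0.01050, +0.01493) = 324.9° ≈ 325°.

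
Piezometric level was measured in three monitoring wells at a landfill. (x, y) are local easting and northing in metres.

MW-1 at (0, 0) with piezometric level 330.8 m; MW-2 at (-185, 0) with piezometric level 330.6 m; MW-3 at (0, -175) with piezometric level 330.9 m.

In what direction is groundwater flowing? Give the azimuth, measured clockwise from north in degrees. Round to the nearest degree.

298°

∂h/∂x = (330.6 − 330.8) / (-185 − 0) = +0.001081
∂h/∂y = (330.9 − 330.8) / (-175 − 0) = -0.0005714
Flow direction (−∇h) has components (-0.001081 E, +0.0005714 N).
Azimuth = atan2(E, N) = atan2(-0.001081, +0.0005714) = 297.9° ≈ 298°.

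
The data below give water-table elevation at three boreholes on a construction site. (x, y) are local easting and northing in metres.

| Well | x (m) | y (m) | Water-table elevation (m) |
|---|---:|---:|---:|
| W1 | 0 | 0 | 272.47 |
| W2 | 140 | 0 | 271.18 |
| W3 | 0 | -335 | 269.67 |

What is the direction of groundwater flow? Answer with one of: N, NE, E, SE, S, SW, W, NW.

SE

∂h/∂x = (271.18 − 272.47) / (140 − 0) = -0.009214
∂h/∂y = (269.67 − 272.47) / (-335 − 0) = +0.008358
Flow = −∇h = (+0.009214 east, -0.008358 north), which points southeast.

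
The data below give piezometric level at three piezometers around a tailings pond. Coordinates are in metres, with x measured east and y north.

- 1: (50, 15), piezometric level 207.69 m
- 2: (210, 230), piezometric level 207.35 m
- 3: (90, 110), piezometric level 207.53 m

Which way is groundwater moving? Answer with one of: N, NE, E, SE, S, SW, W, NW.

N

Differences from 1: to 2 (Δx, Δy, Δh) = (160, 215, -0.34); to 3 = (40, 95, -0.16).
Solve a·Δx + b·Δy = Δh: det = 160·95 − 40·215 = 6600.
∂h/∂x = [(-0.34)·95 − (-0.16)·215] / 6600 = +0.0003182
∂h/∂y = [160·(-0.16) − 40·(-0.34)] / 6600 = -0.001818
Flow = −∇h = (-0.0003182 east, +0.001818 north), which points north.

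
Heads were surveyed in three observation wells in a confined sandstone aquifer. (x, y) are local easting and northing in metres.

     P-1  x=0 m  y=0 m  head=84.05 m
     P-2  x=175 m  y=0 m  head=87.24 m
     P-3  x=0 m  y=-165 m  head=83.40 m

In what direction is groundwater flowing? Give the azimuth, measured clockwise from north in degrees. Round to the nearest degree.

∂h/∂x = (87.24 − 84.05) / (175 − 0) = +0.01823
∂h/∂y = (83.40 − 84.05) / (-165 − 0) = +0.003939
Flow direction (−∇h) has components (-0.01823 E, -0.003939 N).
Azimuth = atan2(E, N) = atan2(-0.01823, -0.003939) = 257.8° ≈ 258°.

258°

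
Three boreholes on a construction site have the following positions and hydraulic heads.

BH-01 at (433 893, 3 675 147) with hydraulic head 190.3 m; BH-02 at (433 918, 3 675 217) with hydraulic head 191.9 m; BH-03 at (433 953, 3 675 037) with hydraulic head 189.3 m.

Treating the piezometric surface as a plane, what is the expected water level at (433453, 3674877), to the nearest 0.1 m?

178.9 m

Differences from BH-01: to BH-02 (Δx, Δy, Δh) = (25, 70, +1.6); to BH-03 = (60, -110, -1.0).
Determinant of the coordinate differences = 25·(-110) − 60·70 = -6950.
∂h/∂x = [(+1.6)·(-110) − (-1.0)·70] / -6950 = +0.01525
∂h/∂y = [25·(-1.0) − 60·(+1.6)] / -6950 = +0.01741
h(433453, 3674877) = 190.3 + (+0.01525)·(-440) + (+0.01741)·(-270) = 190.3 -6.711 -4.701 = 178.888 m.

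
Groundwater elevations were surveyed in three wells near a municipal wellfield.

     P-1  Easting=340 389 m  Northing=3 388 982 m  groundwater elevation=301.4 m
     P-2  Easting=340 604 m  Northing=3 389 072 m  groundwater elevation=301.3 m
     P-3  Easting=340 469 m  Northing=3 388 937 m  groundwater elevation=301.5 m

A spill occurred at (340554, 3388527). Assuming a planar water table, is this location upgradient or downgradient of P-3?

upgradient

Differences from P-1: to P-2 (Δx, Δy, Δh) = (215, 90, -0.1); to P-3 = (80, -45, +0.1).
Determinant of the coordinate differences = 215·(-45) − 80·90 = -16875.
∂h/∂x = [(-0.1)·(-45) − (+0.1)·90] / -16875 = +0.0002667
∂h/∂y = [215·(+0.1) − 80·(-0.1)] / -16875 = -0.001748
Head at (340554, 3388527) = 301.4 + (+0.0002667)·(165) + (-0.001748)·(-455) = 302.24 m.
That is higher than the 301.5 m at P-3, so the point is upgradient.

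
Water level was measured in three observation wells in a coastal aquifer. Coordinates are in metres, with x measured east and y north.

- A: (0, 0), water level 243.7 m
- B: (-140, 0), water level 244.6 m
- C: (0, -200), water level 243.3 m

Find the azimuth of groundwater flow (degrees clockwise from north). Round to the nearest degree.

∂h/∂x = (244.6 − 243.7) / (-140 − 0) = -0.006429
∂h/∂y = (243.3 − 243.7) / (-200 − 0) = +0.002000
Flow direction (−∇h) has components (+0.006429 E, -0.002000 N).
Azimuth = atan2(E, N) = atan2(+0.006429, -0.002000) = 107.3° ≈ 107°.

107°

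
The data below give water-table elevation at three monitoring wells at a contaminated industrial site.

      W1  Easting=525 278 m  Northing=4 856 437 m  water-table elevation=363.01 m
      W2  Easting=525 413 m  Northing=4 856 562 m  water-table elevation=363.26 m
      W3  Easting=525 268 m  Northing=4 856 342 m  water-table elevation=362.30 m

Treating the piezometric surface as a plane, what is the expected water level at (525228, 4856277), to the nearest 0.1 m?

362.0 m

Taking W1 as reference: W2−W1 = (135, 125, +0.25); W3−W1 = (-10, -95, -0.71).
Determinant of the coordinate differences = 135·(-95) − (-10)·125 = -11575.
∂h/∂x = [(+0.25)·(-95) − (-0.71)·125] / -11575 = -0.005616
∂h/∂y = [135·(-0.71) − (-10)·(+0.25)] / -11575 = +0.008065
h(525228, 4856277) = 363.01 + (-0.005616)·(-50) + (+0.008065)·(-160) = 363.01 +0.281 -1.290 = 362.000 m.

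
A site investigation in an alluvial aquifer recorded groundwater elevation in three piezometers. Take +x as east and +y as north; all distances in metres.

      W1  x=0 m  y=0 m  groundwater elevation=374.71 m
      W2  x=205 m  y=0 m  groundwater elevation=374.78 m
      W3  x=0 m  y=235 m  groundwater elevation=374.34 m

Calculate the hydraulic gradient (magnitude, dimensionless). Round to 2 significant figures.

∂h/∂x = (374.78 − 374.71) / (205 − 0) = +0.0003415
∂h/∂y = (374.34 − 374.71) / (235 − 0) = -0.001574
|∇h| = √(0.0003415² + -0.001574²) = 0.001611

0.0016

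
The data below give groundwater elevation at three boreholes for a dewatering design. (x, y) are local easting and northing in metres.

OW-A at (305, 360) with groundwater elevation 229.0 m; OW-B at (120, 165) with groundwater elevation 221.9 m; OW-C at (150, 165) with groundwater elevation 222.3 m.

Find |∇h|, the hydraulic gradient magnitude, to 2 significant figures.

Taking OW-A as reference: OW-B−OW-A = (-185, -195, -7.1); OW-C−OW-A = (-155, -195, -6.7).
Determinant of the coordinate differences = (-185)·(-195) − (-155)·(-195) = 5850.
∂h/∂x = [(-7.1)·(-195) − (-6.7)·(-195)] / 5850 = +0.01333
∂h/∂y = [(-185)·(-6.7) − (-155)·(-7.1)] / 5850 = +0.02376
|∇h| = √(0.01333² + 0.02376²) = 0.02724

0.027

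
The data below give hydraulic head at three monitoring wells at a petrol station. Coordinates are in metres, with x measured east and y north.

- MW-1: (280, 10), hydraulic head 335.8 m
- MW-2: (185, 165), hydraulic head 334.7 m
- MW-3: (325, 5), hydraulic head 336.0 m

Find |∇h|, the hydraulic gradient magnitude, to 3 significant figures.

0.00612

With h = a·x + b·y + c and MW-1 as origin, the differences give:
  (-95)·a + 155·b = -1.1
  45·a + (-5)·b = +0.2
Eliminate b (×(-5) and ×155, subtract): -6500·a = -25.50 → a = ∂h/∂x = +0.003923
Back-substitute: b = ∂h/∂y = -0.004692.
|∇h| = √(0.003923² + -0.004692²) = 0.006116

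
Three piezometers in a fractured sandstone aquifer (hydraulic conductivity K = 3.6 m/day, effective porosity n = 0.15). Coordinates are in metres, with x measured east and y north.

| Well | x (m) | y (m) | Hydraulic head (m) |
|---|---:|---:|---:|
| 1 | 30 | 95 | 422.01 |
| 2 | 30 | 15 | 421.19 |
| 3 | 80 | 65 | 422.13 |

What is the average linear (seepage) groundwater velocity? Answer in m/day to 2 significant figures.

Differences from 1: to 2 (Δx, Δy, Δh) = (0, -80, -0.82); to 3 = (50, -30, +0.12).
Solve a·Δx + b·Δy = Δh: det = 0·(-30) − 50·(-80) = 4000.
∂h/∂x = [(-0.82)·(-30) − (+0.12)·(-80)] / 4000 = +0.008550
∂h/∂y = [0·(+0.12) − 50·(-0.82)] / 4000 = +0.01025
|∇h| = √(0.008550² + 0.01025²) = 0.01335
Seepage velocity v = K·i/n = 3.6 × 0.01335 / 0.15 = 0.3204 m/day.

0.32 m/day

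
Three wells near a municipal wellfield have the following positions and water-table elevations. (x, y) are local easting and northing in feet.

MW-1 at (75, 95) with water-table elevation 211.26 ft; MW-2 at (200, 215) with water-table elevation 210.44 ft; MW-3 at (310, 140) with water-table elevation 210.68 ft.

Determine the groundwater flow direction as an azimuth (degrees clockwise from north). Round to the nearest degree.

With h = a·x + b·y + c and MW-1 as origin, the differences give:
  125·a + 120·b = -0.82
  235·a + 45·b = -0.58
Eliminate b (×45 and ×120, subtract): -22575·a = 32.700 → a = ∂h/∂x = -0.001449
Back-substitute: b = ∂h/∂y = -0.005324.
Flow direction (−∇h) has components (+0.001449 E, +0.005324 N).
Azimuth = atan2(E, N) = atan2(+0.001449, +0.005324) = 15.2° ≈ 015°.

015°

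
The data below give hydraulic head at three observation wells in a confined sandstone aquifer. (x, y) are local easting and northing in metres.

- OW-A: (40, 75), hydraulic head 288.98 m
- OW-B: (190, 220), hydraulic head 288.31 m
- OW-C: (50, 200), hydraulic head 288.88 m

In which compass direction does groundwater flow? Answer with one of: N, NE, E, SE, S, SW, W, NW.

E

Three-point gradient (reference OW-A): Δ to OW-B = (150, 145, -0.67), Δ to OW-C = (10, 125, -0.10).
∂h/∂x = -0.004003, ∂h/∂y = -0.0004798 (det = 17300).
Flow = −∇h = (+0.004003 east, +0.0004798 north), which points east.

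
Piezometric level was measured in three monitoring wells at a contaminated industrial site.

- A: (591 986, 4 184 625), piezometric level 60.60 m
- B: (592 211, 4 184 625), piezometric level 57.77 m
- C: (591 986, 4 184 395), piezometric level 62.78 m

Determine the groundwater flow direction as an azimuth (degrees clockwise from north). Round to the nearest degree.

∂h/∂x = (57.77 − 60.60) / (592211 − 591986) = -0.01258
∂h/∂y = (62.78 − 60.60) / (4184395 − 4184625) = -0.009478
Flow direction (−∇h) has components (+0.01258 E, +0.009478 N).
Azimuth = atan2(E, N) = atan2(+0.01258, +0.009478) = 53.0° ≈ 053°.

053°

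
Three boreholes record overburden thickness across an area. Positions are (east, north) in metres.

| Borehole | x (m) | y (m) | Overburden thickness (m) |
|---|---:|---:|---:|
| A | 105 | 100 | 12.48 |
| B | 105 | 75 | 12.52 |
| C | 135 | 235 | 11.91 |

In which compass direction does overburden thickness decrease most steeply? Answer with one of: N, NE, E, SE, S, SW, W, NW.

Taking A as reference: B−A = (0, -25, +0.04); C−A = (30, 135, -0.57).
Determinant of the coordinate differences = 0·135 − 30·(-25) = 750.
∂d/∂x = [(+0.04)·135 − (-0.57)·(-25)] / 750 = -0.01180
∂d/∂y = [0·(-0.57) − 30·(+0.04)] / 750 = -0.001600
Steepest decrease is along −∇f = (+0.01180 E, +0.001600 N) → east.

E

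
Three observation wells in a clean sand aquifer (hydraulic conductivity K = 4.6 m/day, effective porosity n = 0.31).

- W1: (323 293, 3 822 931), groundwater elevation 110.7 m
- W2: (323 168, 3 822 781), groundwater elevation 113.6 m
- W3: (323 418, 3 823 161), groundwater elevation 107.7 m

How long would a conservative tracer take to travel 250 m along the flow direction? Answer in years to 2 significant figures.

2.1 years

Taking W1 as reference: W2−W1 = (-125, -150, +2.9); W3−W1 = (125, 230, -3.0).
Determinant of the coordinate differences = (-125)·230 − 125·(-150) = -10000.
∂h/∂x = [(+2.9)·230 − (-3.0)·(-150)] / -10000 = -0.02170
∂h/∂y = [(-125)·(-3.0) − 125·(+2.9)] / -10000 = -0.001250
|∇h| = √(-0.02170² + -0.001250²) = 0.02174
Seepage velocity v = K·i/n = 4.6 × 0.02174 / 0.31 = 0.3226 m/day.
t = 250 / 0.3226 = 775 days = 2.12 years.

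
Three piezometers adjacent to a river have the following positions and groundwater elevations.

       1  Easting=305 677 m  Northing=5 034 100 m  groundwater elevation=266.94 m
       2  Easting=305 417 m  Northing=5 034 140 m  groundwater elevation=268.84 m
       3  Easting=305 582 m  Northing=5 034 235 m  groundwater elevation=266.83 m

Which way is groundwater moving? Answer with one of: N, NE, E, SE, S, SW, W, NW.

NE

With h = a·x + b·y + c and 1 as origin, the differences give:
  (-260)·a + 40·b = +1.90
  (-95)·a + 135·b = -0.11
Eliminate b (×135 and ×40, subtract): -31300·a = 260.900 → a = ∂h/∂x = -0.008335
Back-substitute: b = ∂h/∂y = -0.006681.
Flow = −∇h = (+0.008335 east, +0.006681 north), which points northeast.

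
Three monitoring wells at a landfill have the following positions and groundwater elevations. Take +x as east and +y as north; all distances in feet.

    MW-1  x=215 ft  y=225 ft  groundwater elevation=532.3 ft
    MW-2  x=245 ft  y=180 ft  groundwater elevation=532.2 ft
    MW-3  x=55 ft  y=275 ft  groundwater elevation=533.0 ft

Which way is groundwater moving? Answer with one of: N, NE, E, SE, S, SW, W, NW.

With h = a·x + b·y + c and MW-1 as origin, the differences give:
  30·a + (-45)·b = -0.1
  (-160)·a + 50·b = +0.7
Eliminate b (×50 and ×(-45), subtract): -5700·a = 26.50 → a = ∂h/∂x = -0.004649
Back-substitute: b = ∂h/∂y = -0.0008772.
Flow = −∇h = (+0.004649 east, +0.0008772 north), which points east.

E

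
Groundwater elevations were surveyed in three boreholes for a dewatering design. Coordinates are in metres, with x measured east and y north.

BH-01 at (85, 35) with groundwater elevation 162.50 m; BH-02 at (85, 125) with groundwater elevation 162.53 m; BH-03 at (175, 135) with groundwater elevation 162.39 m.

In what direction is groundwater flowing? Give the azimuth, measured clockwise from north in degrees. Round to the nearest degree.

Taking BH-01 as reference: BH-02−BH-01 = (0, 90, +0.03); BH-03−BH-01 = (90, 100, -0.11).
Determinant of the coordinate differences = 0·100 − 90·90 = -8100.
∂h/∂x = [(+0.03)·100 − (-0.11)·90] / -8100 = -0.001593
∂h/∂y = [0·(-0.11) − 90·(+0.03)] / -8100 = +0.0003333
Flow direction (−∇h) has components (+0.001593 E, -0.0003333 N).
Azimuth = atan2(E, N) = atan2(+0.001593, -0.0003333) = 101.8° ≈ 102°.

102°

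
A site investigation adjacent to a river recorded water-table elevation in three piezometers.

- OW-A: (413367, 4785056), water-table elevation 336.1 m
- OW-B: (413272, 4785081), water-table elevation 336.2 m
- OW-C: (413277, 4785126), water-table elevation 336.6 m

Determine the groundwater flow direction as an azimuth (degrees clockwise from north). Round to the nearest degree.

188°

Taking OW-A as reference: OW-B−OW-A = (-95, 25, +0.1); OW-C−OW-A = (-90, 70, +0.5).
Solve a·Δx + b·Δy = Δh: det = (-95)·70 − (-90)·25 = -4400.
∂h/∂x = [(+0.1)·70 − (+0.5)·25] / -4400 = +0.001250
∂h/∂y = [(-95)·(+0.5) − (-90)·(+0.1)] / -4400 = +0.008750
Flow direction (−∇h) has components (-0.001250 E, -0.008750 N).
Azimuth = atan2(E, N) = atan2(-0.001250, -0.008750) = 188.1° ≈ 188°.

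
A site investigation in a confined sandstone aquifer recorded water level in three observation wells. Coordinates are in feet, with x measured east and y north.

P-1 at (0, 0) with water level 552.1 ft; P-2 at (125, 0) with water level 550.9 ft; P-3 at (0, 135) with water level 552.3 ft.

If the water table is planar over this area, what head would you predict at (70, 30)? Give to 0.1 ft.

∂h/∂x = (550.9 − 552.1) / (125 − 0) = -0.009600
∂h/∂y = (552.3 − 552.1) / (135 − 0) = +0.001481
h(70, 30) = 552.1 + (-0.009600)·(70) + (+0.001481)·(30) = 552.1 -0.672 +0.044 = 551.472 ft.

551.5 ft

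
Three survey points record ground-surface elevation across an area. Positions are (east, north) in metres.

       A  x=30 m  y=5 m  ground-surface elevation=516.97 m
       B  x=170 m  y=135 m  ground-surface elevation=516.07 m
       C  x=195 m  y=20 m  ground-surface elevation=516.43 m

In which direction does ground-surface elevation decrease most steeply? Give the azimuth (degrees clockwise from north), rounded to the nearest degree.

Differences from A: to B (Δx, Δy, Δh) = (140, 130, -0.90); to C = (165, 15, -0.54).
Solve a·Δx + b·Δy = Δz: det = 140·15 − 165·130 = -19350.
∂z/∂x = [(-0.90)·15 − (-0.54)·130] / -19350 = -0.002930
∂z/∂y = [140·(-0.54) − 165·(-0.90)] / -19350 = -0.003767
Steepest decrease is along −∇f: components (+0.002930 E, +0.003767 N).
Azimuth = atan2(+0.002930, +0.003767) = 37.9° ≈ 038°.

038°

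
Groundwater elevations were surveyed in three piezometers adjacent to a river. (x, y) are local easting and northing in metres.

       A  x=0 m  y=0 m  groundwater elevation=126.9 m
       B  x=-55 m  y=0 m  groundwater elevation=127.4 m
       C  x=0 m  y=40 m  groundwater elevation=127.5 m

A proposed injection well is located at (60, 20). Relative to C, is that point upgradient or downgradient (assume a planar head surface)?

∂h/∂x = (127.4 − 126.9) / (-55 − 0) = -0.009091
∂h/∂y = (127.5 − 126.9) / (40 − 0) = +0.01500
Head at (60, 20) = 126.9 + (-0.009091)·(60) + (+0.01500)·(20) = 126.65 m.
That is lower than the 127.5 m at C, so the point is downgradient.

downgradient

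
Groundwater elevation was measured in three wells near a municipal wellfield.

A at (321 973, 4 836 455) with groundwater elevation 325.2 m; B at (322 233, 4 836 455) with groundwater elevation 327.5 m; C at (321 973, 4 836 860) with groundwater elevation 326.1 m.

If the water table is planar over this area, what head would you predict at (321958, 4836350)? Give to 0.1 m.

324.8 m

∂h/∂x = (327.5 − 325.2) / (322233 − 321973) = +0.008846
∂h/∂y = (326.1 − 325.2) / (4836860 − 4836455) = +0.002222
h(321958, 4836350) = 325.2 + (+0.008846)·(-15) + (+0.002222)·(-105) = 325.2 -0.133 -0.233 = 324.834 m.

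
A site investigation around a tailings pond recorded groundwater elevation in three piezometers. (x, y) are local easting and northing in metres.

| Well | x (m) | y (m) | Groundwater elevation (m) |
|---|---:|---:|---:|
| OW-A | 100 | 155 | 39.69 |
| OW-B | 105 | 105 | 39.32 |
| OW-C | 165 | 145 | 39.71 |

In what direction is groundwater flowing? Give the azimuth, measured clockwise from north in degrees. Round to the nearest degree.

191°

Taking OW-A as reference: OW-B−OW-A = (5, -50, -0.37); OW-C−OW-A = (65, -10, +0.02).
Determinant of the coordinate differences = 5·(-10) − 65·(-50) = 3200.
∂h/∂x = [(-0.37)·(-10) − (+0.02)·(-50)] / 3200 = +0.001469
∂h/∂y = [5·(+0.02) − 65·(-0.37)] / 3200 = +0.007547
Flow direction (−∇h) has components (-0.001469 E, -0.007547 N).
Azimuth = atan2(E, N) = atan2(-0.001469, -0.007547) = 191.0° ≈ 191°.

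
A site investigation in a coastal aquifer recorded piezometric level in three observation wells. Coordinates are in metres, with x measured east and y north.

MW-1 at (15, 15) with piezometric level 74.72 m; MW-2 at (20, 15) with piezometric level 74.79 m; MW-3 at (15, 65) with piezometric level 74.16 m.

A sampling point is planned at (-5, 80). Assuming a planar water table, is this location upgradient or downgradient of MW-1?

downgradient

With h = a·x + b·y + c and MW-1 as origin, the differences give:
  5·a + 0·b = +0.07
  0·a + 50·b = -0.56
Eliminate b (×50 and ×0, subtract): 250·a = 3.500 → a = ∂h/∂x = +0.01400
Back-substitute: b = ∂h/∂y = -0.01120.
Head at (-5, 80) = 74.72 + (+0.01400)·(-20) + (-0.01120)·(65) = 73.71 m.
That is lower than the 74.72 m at MW-1, so the point is downgradient.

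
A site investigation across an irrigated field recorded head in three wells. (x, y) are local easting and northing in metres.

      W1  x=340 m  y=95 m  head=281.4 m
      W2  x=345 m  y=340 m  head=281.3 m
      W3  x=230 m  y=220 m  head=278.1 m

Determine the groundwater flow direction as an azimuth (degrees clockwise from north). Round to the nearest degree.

Three-point gradient (reference W1): Δ to W2 = (5, 245, -0.1), Δ to W3 = (-110, 125, -3.3).
∂h/∂x = +0.02887, ∂h/∂y = -0.0009973 (det = 27575).
Flow direction (−∇h) has components (-0.02887 E, +0.0009973 N).
Azimuth = atan2(E, N) = atan2(-0.02887, +0.0009973) = 272.0° ≈ 272°.

272°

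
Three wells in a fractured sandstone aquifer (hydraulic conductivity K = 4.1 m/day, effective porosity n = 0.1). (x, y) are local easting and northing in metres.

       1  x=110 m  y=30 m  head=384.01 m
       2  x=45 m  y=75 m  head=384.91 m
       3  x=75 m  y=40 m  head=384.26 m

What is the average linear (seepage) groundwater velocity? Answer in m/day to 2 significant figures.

0.68 m/day

Three-point gradient (reference 1): Δ to 2 = (-65, 45, +0.90), Δ to 3 = (-35, 10, +0.25).
∂h/∂x = -0.002432, ∂h/∂y = +0.01649 (det = 925).
|∇h| = √(-0.002432² + 0.01649²) = 0.01667
Seepage velocity v = K·i/n = 4.1 × 0.01667 / 0.1 = 0.6835 m/day.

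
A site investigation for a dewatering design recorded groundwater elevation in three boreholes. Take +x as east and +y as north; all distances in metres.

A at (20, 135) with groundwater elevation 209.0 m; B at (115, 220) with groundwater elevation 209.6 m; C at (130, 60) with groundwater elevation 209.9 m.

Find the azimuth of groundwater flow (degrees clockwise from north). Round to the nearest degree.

With h = a·x + b·y + c and A as origin, the differences give:
  95·a + 85·b = +0.6
  110·a + (-75)·b = +0.9
Eliminate b (×(-75) and ×85, subtract): -16475·a = -121.50 → a = ∂h/∂x = +0.007375
Back-substitute: b = ∂h/∂y = -0.001184.
Flow direction (−∇h) has components (-0.007375 E, +0.001184 N).
Azimuth = atan2(E, N) = atan2(-0.007375, +0.001184) = 279.1° ≈ 279°.

279°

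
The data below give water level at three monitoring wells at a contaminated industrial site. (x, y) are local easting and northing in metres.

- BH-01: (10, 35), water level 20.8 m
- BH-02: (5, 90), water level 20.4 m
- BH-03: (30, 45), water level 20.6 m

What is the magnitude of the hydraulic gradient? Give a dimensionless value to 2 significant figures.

With h = a·x + b·y + c and BH-01 as origin, the differences give:
  (-5)·a + 55·b = -0.4
  20·a + 10·b = -0.2
Eliminate b (×10 and ×55, subtract): -1150·a = 7.00 → a = ∂h/∂x = -0.006087
Back-substitute: b = ∂h/∂y = -0.007826.
|∇h| = √(-0.006087² + -0.007826²) = 0.009915

0.0099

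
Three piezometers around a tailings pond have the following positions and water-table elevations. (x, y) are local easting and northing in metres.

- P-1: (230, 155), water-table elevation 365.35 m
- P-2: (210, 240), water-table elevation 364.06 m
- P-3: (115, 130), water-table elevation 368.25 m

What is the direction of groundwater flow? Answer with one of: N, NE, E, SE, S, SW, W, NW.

Differences from P-1: to P-2 (Δx, Δy, Δh) = (-20, 85, -1.29); to P-3 = (-115, -25, +2.90).
Solve a·Δx + b·Δy = Δh: det = (-20)·(-25) − (-115)·85 = 10275.
∂h/∂x = [(-1.29)·(-25) − (+2.90)·85] / 10275 = -0.02085
∂h/∂y = [(-20)·(+2.90) − (-115)·(-1.29)] / 10275 = -0.02008
Flow = −∇h = (+0.02085 east, +0.02008 north), which points northeast.

NE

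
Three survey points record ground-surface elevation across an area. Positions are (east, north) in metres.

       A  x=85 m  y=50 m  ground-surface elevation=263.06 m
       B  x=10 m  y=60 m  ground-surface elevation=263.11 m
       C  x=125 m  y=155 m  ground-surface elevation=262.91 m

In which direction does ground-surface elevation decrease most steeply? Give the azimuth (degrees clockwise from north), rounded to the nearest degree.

Differences from A: to B (Δx, Δy, Δh) = (-75, 10, +0.05); to C = (40, 105, -0.15).
Determinant of the coordinate differences = (-75)·105 − 40·10 = -8275.
∂z/∂x = [(+0.05)·105 − (-0.15)·10] / -8275 = -0.0008157
∂z/∂y = [(-75)·(-0.15) − 40·(+0.05)] / -8275 = -0.001118
Steepest decrease is along −∇f: components (+0.0008157 E, +0.001118 N).
Azimuth = atan2(+0.0008157, +0.001118) = 36.1° ≈ 036°.

036°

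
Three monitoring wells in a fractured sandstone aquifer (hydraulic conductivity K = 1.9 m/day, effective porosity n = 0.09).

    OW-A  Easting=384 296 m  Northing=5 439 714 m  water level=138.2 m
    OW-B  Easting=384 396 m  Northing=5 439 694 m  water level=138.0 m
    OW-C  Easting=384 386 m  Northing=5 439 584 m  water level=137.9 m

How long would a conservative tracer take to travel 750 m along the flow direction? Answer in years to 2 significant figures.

47 years

Taking OW-A as reference: OW-B−OW-A = (100, -20, -0.2); OW-C−OW-A = (90, -130, -0.3).
Solve a·Δx + b·Δy = Δh: det = 100·(-130) − 90·(-20) = -11200.
∂h/∂x = [(-0.2)·(-130) − (-0.3)·(-20)] / -11200 = -0.001786
∂h/∂y = [100·(-0.3) − 90·(-0.2)] / -11200 = +0.001071
|∇h| = √(-0.001786² + 0.001071²) = 0.002083
Seepage velocity v = K·i/n = 1.9 × 0.002083 / 0.09 = 0.04397 m/day.
t = 750 / 0.04397 = 1.706e+04 days = 46.7 years.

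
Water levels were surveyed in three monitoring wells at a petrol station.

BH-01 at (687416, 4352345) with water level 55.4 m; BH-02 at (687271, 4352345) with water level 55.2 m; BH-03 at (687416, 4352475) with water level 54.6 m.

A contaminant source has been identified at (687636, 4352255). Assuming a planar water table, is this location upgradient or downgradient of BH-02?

upgradient

∂h/∂x = (55.2 − 55.4) / (687271 − 687416) = +0.001379
∂h/∂y = (54.6 − 55.4) / (4352475 − 4352345) = -0.006154
Head at (687636, 4352255) = 55.4 + (+0.001379)·(220) + (-0.006154)·(-90) = 56.26 m.
That is higher than the 55.2 m at BH-02, so the point is upgradient.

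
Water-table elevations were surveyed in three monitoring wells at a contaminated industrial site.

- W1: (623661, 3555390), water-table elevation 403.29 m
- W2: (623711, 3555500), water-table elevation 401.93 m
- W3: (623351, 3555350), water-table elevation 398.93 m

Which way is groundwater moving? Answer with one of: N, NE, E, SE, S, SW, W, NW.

NW

Three-point gradient (reference W1): Δ to W2 = (50, 110, -1.36), Δ to W3 = (-310, -40, -4.36).
∂h/∂x = +0.01664, ∂h/∂y = -0.01993 (det = 32100).
Flow = −∇h = (-0.01664 east, +0.01993 north), which points northwest.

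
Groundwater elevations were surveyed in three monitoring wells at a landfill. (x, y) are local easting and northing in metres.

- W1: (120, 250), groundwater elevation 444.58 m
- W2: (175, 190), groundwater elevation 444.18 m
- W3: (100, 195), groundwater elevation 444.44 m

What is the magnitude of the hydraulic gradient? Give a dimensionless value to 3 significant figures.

With h = a·x + b·y + c and W1 as origin, the differences give:
  55·a + (-60)·b = -0.40
  (-20)·a + (-55)·b = -0.14
Eliminate b (×(-55) and ×(-60), subtract): -4225·a = 13.600 → a = ∂h/∂x = -0.003219
Back-substitute: b = ∂h/∂y = +0.003716.
|∇h| = √(-0.003219² + 0.003716²) = 0.004916

0.00492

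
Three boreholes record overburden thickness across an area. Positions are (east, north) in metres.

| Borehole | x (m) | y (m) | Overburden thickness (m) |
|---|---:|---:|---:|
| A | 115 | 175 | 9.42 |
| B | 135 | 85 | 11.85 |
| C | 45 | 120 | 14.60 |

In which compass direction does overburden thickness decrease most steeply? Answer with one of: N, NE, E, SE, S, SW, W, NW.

Differences from A: to B (Δx, Δy, Δh) = (20, -90, +2.43); to C = (-70, -55, +5.18).
Determinant of the coordinate differences = 20·(-55) − (-70)·(-90) = -7400.
∂d/∂x = [(+2.43)·(-55) − (+5.18)·(-90)] / -7400 = -0.04494
∂d/∂y = [20·(+5.18) − (-70)·(+2.43)] / -7400 = -0.03699
Steepest decrease is along −∇f = (+0.04494 E, +0.03699 N) → northeast.

NE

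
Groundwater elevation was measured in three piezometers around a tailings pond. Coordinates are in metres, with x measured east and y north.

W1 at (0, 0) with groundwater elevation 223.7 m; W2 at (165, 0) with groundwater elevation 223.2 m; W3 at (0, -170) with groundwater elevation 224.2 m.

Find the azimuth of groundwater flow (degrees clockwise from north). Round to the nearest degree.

∂h/∂x = (223.2 − 223.7) / (165 − 0) = -0.003030
∂h/∂y = (224.2 − 223.7) / (-170 − 0) = -0.002941
Flow direction (−∇h) has components (+0.003030 E, +0.002941 N).
Azimuth = atan2(E, N) = atan2(+0.003030, +0.002941) = 45.9° ≈ 046°.

046°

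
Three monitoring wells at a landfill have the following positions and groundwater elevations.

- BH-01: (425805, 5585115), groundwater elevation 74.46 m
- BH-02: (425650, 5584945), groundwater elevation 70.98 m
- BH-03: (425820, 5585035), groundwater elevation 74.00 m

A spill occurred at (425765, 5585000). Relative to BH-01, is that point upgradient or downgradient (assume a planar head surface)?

downgradient

Differences from BH-01: to BH-02 (Δx, Δy, Δh) = (-155, -170, -3.48); to BH-03 = (15, -80, -0.46).
Solve a·Δx + b·Δy = Δh: det = (-155)·(-80) − 15·(-170) = 14950.
∂h/∂x = [(-3.48)·(-80) − (-0.46)·(-170)] / 14950 = +0.01339
∂h/∂y = [(-155)·(-0.46) − 15·(-3.48)] / 14950 = +0.008261
Head at (425765, 5585000) = 74.46 + (+0.01339)·(-40) + (+0.008261)·(-115) = 72.97 m.
That is lower than the 74.46 m at BH-01, so the point is downgradient.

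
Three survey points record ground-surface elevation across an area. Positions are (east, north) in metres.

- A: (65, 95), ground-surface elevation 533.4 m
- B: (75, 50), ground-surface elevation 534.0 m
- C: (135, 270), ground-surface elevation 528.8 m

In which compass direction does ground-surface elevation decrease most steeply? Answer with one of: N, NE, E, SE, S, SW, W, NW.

NE

Differences from A: to B (Δx, Δy, Δh) = (10, -45, +0.6); to C = (70, 175, -4.6).
Solve a·Δx + b·Δy = Δz: det = 10·175 − 70·(-45) = 4900.
∂z/∂x = [(+0.6)·175 − (-4.6)·(-45)] / 4900 = -0.02082
∂z/∂y = [10·(-4.6) − 70·(+0.6)] / 4900 = -0.01796
Steepest decrease is along −∇f = (+0.02082 E, +0.01796 N) → northeast.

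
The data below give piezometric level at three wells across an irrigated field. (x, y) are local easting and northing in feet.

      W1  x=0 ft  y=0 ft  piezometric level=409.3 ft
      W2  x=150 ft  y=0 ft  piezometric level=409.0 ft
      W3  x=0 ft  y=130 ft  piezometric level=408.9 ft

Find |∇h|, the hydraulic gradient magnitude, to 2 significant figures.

0.0037

∂h/∂x = (409.0 − 409.3) / (150 − 0) = -0.002000
∂h/∂y = (408.9 − 409.3) / (130 − 0) = -0.003077
|∇h| = √(-0.002000² + -0.003077²) = 0.00367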